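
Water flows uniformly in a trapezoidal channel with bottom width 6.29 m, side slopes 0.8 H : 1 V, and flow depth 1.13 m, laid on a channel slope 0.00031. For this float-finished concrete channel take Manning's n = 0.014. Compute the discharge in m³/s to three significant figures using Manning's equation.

A = (b + z·y)·y = (6.29 + 0.8×1.13)×1.13 = 8.129 m²
P = b + 2y√(1+z²) = 6.29 + 2×1.13×√(1+0.8²) = 9.184 m
R = A/P = 8.129/9.184 = 0.8851 m
Q = (1/n)·A·R^(2/3)·S^(1/2) = (1/0.014) × 8.129 × 0.8851^(2/3) × 0.00031^(1/2) = 9.425 m³/s

9.42 m³/s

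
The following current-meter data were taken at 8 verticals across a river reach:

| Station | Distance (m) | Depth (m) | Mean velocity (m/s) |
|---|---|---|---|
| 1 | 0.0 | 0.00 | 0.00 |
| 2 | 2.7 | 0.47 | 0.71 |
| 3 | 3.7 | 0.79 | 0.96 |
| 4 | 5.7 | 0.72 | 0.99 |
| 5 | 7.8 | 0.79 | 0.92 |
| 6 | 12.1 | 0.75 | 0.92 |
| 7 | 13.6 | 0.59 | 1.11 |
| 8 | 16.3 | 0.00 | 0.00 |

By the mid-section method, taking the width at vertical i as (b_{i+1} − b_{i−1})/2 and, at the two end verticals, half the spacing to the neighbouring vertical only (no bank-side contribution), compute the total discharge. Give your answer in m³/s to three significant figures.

w_2 = (3.7 − 0.0)/2 = 1.85 m; q_2 = 0.71 × 0.47 × 1.85 = 0.6173 m³/s
w_3 = (5.7 − 2.7)/2 = 1.5 m; q_3 = 0.96 × 0.79 × 1.5 = 1.138 m³/s
w_4 = (7.8 − 3.7)/2 = 2.05 m; q_4 = 0.99 × 0.72 × 2.05 = 1.461 m³/s
w_5 = (12.1 − 5.7)/2 = 3.2 m; q_5 = 0.92 × 0.79 × 3.2 = 2.326 m³/s
w_6 = (13.6 − 7.8)/2 = 2.9 m; q_6 = 0.92 × 0.75 × 2.9 = 2.001 m³/s
w_7 = (16.3 − 12.1)/2 = 2.1 m; q_7 = 1.11 × 0.59 × 2.1 = 1.375 m³/s
Stations 1, 8 contribute zero (depth or velocity is 0).
Q = Σ qᵢ = 8.918 m³/s

8.92 m³/s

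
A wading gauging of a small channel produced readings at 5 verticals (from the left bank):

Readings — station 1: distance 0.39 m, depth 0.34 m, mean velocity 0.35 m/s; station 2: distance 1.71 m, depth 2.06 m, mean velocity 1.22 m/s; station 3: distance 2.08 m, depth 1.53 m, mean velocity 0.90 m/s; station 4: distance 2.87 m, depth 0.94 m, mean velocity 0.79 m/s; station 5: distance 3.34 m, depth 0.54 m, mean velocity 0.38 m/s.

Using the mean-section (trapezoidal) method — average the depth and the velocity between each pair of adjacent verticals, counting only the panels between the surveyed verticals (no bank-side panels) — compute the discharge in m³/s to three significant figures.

Panel 1-2: Δb = 1.32 m, d̄ = (0.34+2.06)/2 = 1.2, v̄ = (0.35+1.22)/2 = 0.785 → q = 1.32×1.2×0.785 = 1.243 m³/s
Panel 2-3: Δb = 0.37 m, d̄ = (2.06+1.53)/2 = 1.795, v̄ = (1.22+0.90)/2 = 1.06 → q = 0.37×1.795×1.06 = 0.7040 m³/s
Panel 3-4: Δb = 0.79 m, d̄ = (1.53+0.94)/2 = 1.235, v̄ = (0.90+0.79)/2 = 0.845 → q = 0.79×1.235×0.845 = 0.8244 m³/s
Panel 4-5: Δb = 0.47 m, d̄ = (0.94+0.54)/2 = 0.74, v̄ = (0.79+0.38)/2 = 0.585 → q = 0.47×0.74×0.585 = 0.2035 m³/s
Q = Σ q = 2.975 m³/s

2.98 m³/s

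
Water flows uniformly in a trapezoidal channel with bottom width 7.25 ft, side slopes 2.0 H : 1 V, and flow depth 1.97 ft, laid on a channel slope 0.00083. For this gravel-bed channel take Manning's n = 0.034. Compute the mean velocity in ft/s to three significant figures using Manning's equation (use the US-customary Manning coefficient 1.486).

A = (b + z·y)·y = (7.25 + 2.0×1.97)×1.97 = 22.04 ft²
P = b + 2y√(1+z²) = 7.25 + 2×1.97×√(1+2.0²) = 16.06 ft
R = A/P = 22.04/16.06 = 1.373 ft
Q = (1.486/n)·A·R^(2/3)·S^(1/2) = (1.486/0.034) × 22.04 × 1.373^(2/3) × 0.00083^(1/2) = 34.28 ft³/s
V = Q/A = 34.28/22.04 = 1.555 ft/s

1.56 ft/s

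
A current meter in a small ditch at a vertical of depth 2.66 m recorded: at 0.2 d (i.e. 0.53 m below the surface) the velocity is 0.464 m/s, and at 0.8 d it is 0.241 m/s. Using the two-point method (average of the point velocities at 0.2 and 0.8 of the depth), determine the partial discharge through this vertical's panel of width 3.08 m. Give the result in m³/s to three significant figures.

v̄ = (0.464 + 0.241) / 2 = 0.3525 m/s
q = v̄ × d × w = 0.3525 × 2.66 × 3.08 = 2.888 m³/s

2.89 m³/s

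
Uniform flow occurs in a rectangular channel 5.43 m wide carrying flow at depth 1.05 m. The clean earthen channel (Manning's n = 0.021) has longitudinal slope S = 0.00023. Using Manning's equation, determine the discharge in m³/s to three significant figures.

A = b·y = 5.43 × 1.05 = 5.702 m²
P = b + 2y = 5.43 + 2×1.05 = 7.530 m
R = A/P = 5.702/7.530 = 0.7572 m
Q = (1/n)·A·R^(2/3)·S^(1/2) = (1/0.021) × 5.702 × 0.7572^(2/3) × 0.00023^(1/2) = 3.421 m³/s

3.42 m³/s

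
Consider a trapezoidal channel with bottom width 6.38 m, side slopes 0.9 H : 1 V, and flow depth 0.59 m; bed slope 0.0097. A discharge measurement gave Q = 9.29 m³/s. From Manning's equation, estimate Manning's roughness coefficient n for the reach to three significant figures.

0.0277

A = (b + z·y)·y = (6.38 + 0.9×0.59)×0.59 = 4.077 m²
P = b + 2y√(1+z²) = 6.38 + 2×0.59×√(1+0.9²) = 7.968 m
R = A/P = 4.077/7.968 = 0.5118 m
n = (1/Q)·A·R^(2/3)·S^(1/2) = (1/9.29) × 4.077 × 0.6398 × 0.09849 = 0.02766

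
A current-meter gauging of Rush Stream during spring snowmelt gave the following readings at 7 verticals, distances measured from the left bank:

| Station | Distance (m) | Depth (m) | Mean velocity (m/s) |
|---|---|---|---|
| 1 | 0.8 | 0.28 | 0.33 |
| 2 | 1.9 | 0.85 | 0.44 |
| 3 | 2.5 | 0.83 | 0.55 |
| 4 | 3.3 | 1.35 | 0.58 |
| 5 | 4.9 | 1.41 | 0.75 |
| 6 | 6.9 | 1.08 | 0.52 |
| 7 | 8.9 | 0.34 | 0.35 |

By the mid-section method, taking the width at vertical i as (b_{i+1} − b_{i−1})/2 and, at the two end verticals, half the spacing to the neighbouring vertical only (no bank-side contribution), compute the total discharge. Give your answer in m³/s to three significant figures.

w_1 = (1.9 − 0.8)/2 = 0.55 m; q_1 = 0.33 × 0.28 × 0.55 = 0.05082 m³/s
w_2 = (2.5 − 0.8)/2 = 0.85 m; q_2 = 0.44 × 0.85 × 0.85 = 0.3179 m³/s
w_3 = (3.3 − 1.9)/2 = 0.7 m; q_3 = 0.55 × 0.83 × 0.7 = 0.3196 m³/s
w_4 = (4.9 − 2.5)/2 = 1.2 m; q_4 = 0.58 × 1.35 × 1.2 = 0.9396 m³/s
w_5 = (6.9 − 3.3)/2 = 1.8 m; q_5 = 0.75 × 1.41 × 1.8 = 1.904 m³/s
w_6 = (8.9 − 4.9)/2 = 2 m; q_6 = 0.52 × 1.08 × 2 = 1.123 m³/s
w_7 = (8.9 − 6.9)/2 = 1 m; q_7 = 0.35 × 0.34 × 1 = 0.1190 m³/s
Q = Σ qᵢ = 4.774 m³/s

4.77 m³/s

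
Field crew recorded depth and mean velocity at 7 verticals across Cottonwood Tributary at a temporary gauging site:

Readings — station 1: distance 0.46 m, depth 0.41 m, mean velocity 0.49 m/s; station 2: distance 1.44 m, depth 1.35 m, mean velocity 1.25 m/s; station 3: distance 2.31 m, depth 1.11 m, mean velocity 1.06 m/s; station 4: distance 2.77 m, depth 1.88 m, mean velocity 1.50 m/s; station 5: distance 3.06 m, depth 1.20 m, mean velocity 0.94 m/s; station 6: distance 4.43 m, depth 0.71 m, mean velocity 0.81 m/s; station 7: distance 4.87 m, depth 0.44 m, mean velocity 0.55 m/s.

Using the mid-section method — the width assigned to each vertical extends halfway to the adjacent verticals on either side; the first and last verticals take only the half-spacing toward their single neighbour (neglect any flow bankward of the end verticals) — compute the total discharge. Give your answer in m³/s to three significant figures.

w_1 = (1.44 − 0.46)/2 = 0.49 m; q_1 = 0.49 × 0.41 × 0.49 = 0.09844 m³/s
w_2 = (2.31 − 0.46)/2 = 0.925 m; q_2 = 1.25 × 1.35 × 0.925 = 1.561 m³/s
w_3 = (2.77 − 1.44)/2 = 0.665 m; q_3 = 1.06 × 1.11 × 0.665 = 0.7824 m³/s
w_4 = (3.06 − 2.31)/2 = 0.375 m; q_4 = 1.50 × 1.88 × 0.375 = 1.058 m³/s
w_5 = (4.43 − 2.77)/2 = 0.83 m; q_5 = 0.94 × 1.20 × 0.83 = 0.9362 m³/s
w_6 = (4.87 − 3.06)/2 = 0.905 m; q_6 = 0.81 × 0.71 × 0.905 = 0.5205 m³/s
w_7 = (4.87 − 4.43)/2 = 0.22 m; q_7 = 0.55 × 0.44 × 0.22 = 0.05324 m³/s
Q = Σ qᵢ = 5.009 m³/s

5.01 m³/s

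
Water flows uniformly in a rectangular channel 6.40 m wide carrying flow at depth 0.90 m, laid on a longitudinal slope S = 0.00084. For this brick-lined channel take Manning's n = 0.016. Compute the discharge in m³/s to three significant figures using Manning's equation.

8.24 m³/s

A = b·y = 6.40 × 0.90 = 5.760 m²
P = b + 2y = 6.40 + 2×0.90 = 8.200 m
R = A/P = 5.760/8.200 = 0.7024 m
Q = (1/n)·A·R^(2/3)·S^(1/2) = (1/0.016) × 5.760 × 0.7024^(2/3) × 0.00084^(1/2) = 8.245 m³/s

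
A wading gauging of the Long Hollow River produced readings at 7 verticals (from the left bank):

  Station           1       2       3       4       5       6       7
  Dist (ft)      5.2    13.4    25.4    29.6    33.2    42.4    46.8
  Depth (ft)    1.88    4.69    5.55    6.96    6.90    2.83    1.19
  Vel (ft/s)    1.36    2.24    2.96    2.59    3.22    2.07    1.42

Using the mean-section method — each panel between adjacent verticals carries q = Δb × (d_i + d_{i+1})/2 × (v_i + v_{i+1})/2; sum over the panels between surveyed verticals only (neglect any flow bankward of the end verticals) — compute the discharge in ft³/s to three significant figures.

487 ft³/s

Panel 1-2: Δb = 8.2 ft, d̄ = (1.88+4.69)/2 = 3.285, v̄ = (1.36+2.24)/2 = 1.8 → q = 8.2×3.285×1.8 = 48.49 ft³/s
Panel 2-3: Δb = 12 ft, d̄ = (4.69+5.55)/2 = 5.12, v̄ = (2.24+2.96)/2 = 2.6 → q = 12×5.12×2.6 = 159.7 ft³/s
Panel 3-4: Δb = 4.2 ft, d̄ = (5.55+6.96)/2 = 6.255, v̄ = (2.96+2.59)/2 = 2.775 → q = 4.2×6.255×2.775 = 72.90 ft³/s
Panel 4-5: Δb = 3.6 ft, d̄ = (6.96+6.90)/2 = 6.93, v̄ = (2.59+3.22)/2 = 2.905 → q = 3.6×6.93×2.905 = 72.47 ft³/s
Panel 5-6: Δb = 9.2 ft, d̄ = (6.90+2.83)/2 = 4.865, v̄ = (3.22+2.07)/2 = 2.645 → q = 9.2×4.865×2.645 = 118.4 ft³/s
Panel 6-7: Δb = 4.4 ft, d̄ = (2.83+1.19)/2 = 2.01, v̄ = (2.07+1.42)/2 = 1.745 → q = 4.4×2.01×1.745 = 15.43 ft³/s
Q = Σ q = 487.4 ft³/s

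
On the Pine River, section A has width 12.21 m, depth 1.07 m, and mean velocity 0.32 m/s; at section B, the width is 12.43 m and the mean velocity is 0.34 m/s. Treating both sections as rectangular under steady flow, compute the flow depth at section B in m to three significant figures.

0.989 m

Q = A₁V₁ = (12.21×1.07) × 0.32 = 4.181 m³/s
d₂ = Q/(b₂ V₂) = 4.181/(12.43×0.34) = 0.9892 m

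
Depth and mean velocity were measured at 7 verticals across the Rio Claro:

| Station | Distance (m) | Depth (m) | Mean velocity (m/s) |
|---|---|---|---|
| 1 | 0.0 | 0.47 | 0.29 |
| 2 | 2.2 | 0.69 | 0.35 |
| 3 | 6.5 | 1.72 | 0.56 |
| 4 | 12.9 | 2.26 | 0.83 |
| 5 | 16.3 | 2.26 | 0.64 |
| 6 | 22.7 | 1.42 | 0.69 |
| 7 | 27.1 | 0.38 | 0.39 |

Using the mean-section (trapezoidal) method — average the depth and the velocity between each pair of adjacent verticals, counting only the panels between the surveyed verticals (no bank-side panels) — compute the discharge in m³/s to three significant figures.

27.2 m³/s

Panel 1-2: Δb = 2.2 m, d̄ = (0.47+0.69)/2 = 0.58, v̄ = (0.29+0.35)/2 = 0.32 → q = 2.2×0.58×0.32 = 0.4083 m³/s
Panel 2-3: Δb = 4.3 m, d̄ = (0.69+1.72)/2 = 1.205, v̄ = (0.35+0.56)/2 = 0.455 → q = 4.3×1.205×0.455 = 2.358 m³/s
Panel 3-4: Δb = 6.4 m, d̄ = (1.72+2.26)/2 = 1.99, v̄ = (0.56+0.83)/2 = 0.695 → q = 6.4×1.99×0.695 = 8.852 m³/s
Panel 4-5: Δb = 3.4 m, d̄ = (2.26+2.26)/2 = 2.26, v̄ = (0.83+0.64)/2 = 0.735 → q = 3.4×2.26×0.735 = 5.648 m³/s
Panel 5-6: Δb = 6.4 m, d̄ = (2.26+1.42)/2 = 1.84, v̄ = (0.64+0.69)/2 = 0.665 → q = 6.4×1.84×0.665 = 7.831 m³/s
Panel 6-7: Δb = 4.4 m, d̄ = (1.42+0.38)/2 = 0.9, v̄ = (0.69+0.39)/2 = 0.54 → q = 4.4×0.9×0.54 = 2.138 m³/s
Q = Σ q = 27.23 m³/s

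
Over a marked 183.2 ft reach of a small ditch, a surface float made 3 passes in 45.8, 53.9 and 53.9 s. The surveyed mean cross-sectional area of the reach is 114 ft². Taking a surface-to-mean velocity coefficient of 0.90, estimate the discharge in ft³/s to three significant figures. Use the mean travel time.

t̄ = (45.8 + 53.9 + 53.9) / 3 = 51.2 s
v_surface = L / t̄ = 183.2 / 51.2 = 3.578 ft/s
v_mean = 0.90 × 3.578 = 3.220 ft/s
Q = A × v_mean = 114 × 3.220 = 367.1 ft³/s

367 ft³/s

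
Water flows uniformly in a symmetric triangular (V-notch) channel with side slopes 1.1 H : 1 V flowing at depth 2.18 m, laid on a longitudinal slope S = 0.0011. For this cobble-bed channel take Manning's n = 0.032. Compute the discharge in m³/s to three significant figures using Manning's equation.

4.69 m³/s

A = z·y² = 1.1×2.18² = 5.228 m²
P = 2y√(1+z²) = 2×2.18×√(1+1.1²) = 6.482 m
R = A/P = 5.228/6.482 = 0.8065 m
Q = (1/n)·A·R^(2/3)·S^(1/2) = (1/0.032) × 5.228 × 0.8065^(2/3) × 0.0011^(1/2) = 4.695 m³/s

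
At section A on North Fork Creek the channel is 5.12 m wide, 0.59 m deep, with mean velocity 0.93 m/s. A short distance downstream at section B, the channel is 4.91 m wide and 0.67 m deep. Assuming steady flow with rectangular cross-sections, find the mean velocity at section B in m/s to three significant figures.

0.854 m/s

Q = A₁V₁ = (5.12×0.59) × 0.93 = 2.809 m³/s
A₂ = 4.91 × 0.67 = 3.290 m²
V₂ = Q/A₂ = 2.809/3.290 = 0.8540 m/s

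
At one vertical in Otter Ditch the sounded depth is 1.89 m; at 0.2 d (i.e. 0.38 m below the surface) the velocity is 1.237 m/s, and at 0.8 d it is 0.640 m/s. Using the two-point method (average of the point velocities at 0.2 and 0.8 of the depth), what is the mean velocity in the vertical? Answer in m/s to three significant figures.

0.939 m/s

v̄ = (1.237 + 0.640) / 2 = 0.9385 m/s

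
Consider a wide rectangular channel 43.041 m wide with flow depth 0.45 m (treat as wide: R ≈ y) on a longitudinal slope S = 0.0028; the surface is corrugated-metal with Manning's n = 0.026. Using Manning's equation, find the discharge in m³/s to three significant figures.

A = b·y = 43.041 × 0.45 = 19.37 m²
Wide channel: R ≈ y = 0.45 m
Q = (1/n)·A·R^(2/3)·S^(1/2) = (1/0.026) × 19.37 × 0.4500^(2/3) × 0.0028^(1/2) = 23.15 m³/s

23.1 m³/s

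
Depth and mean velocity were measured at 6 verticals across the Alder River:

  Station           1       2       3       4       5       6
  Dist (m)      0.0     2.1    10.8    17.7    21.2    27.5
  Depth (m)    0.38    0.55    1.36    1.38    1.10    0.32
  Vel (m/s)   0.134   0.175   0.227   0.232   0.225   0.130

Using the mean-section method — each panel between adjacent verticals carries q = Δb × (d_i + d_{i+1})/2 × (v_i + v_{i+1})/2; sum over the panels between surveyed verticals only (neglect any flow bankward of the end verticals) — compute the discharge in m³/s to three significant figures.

Panel 1-2: Δb = 2.1 m, d̄ = (0.38+0.55)/2 = 0.465, v̄ = (0.134+0.175)/2 = 0.1545 → q = 2.1×0.465×0.1545 = 0.1509 m³/s
Panel 2-3: Δb = 8.7 m, d̄ = (0.55+1.36)/2 = 0.955, v̄ = (0.175+0.227)/2 = 0.201 → q = 8.7×0.955×0.201 = 1.670 m³/s
Panel 3-4: Δb = 6.9 m, d̄ = (1.36+1.38)/2 = 1.37, v̄ = (0.227+0.232)/2 = 0.2295 → q = 6.9×1.37×0.2295 = 2.169 m³/s
Panel 4-5: Δb = 3.5 m, d̄ = (1.38+1.10)/2 = 1.24, v̄ = (0.232+0.225)/2 = 0.2285 → q = 3.5×1.24×0.2285 = 0.9917 m³/s
Panel 5-6: Δb = 6.3 m, d̄ = (1.10+0.32)/2 = 0.71, v̄ = (0.225+0.130)/2 = 0.1775 → q = 6.3×0.71×0.1775 = 0.7940 m³/s
Q = Σ q = 5.776 m³/s

5.78 m³/s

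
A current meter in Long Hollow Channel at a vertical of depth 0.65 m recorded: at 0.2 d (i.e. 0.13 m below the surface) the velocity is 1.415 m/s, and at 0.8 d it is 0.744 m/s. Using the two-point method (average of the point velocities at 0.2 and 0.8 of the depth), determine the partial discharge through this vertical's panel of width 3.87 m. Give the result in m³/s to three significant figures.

2.72 m³/s

v̄ = (1.415 + 0.744) / 2 = 1.080 m/s
q = v̄ × d × w = 1.080 × 0.65 × 3.87 = 2.715 m³/s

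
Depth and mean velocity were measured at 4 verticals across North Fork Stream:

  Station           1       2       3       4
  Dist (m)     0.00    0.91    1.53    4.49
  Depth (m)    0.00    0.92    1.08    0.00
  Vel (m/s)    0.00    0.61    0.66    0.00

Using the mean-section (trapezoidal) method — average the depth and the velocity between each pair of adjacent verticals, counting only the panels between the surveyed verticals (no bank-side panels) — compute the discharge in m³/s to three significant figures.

Panel 1-2: Δb = 0.91 m, d̄ = (0.00+0.92)/2 = 0.46, v̄ = (0.00+0.61)/2 = 0.305 → q = 0.91×0.46×0.305 = 0.1277 m³/s
Panel 2-3: Δb = 0.62 m, d̄ = (0.92+1.08)/2 = 1, v̄ = (0.61+0.66)/2 = 0.635 → q = 0.62×1×0.635 = 0.3937 m³/s
Panel 3-4: Δb = 2.96 m, d̄ = (1.08+0.00)/2 = 0.54, v̄ = (0.66+0.00)/2 = 0.33 → q = 2.96×0.54×0.33 = 0.5275 m³/s
Q = Σ q = 1.049 m³/s

1.05 m³/s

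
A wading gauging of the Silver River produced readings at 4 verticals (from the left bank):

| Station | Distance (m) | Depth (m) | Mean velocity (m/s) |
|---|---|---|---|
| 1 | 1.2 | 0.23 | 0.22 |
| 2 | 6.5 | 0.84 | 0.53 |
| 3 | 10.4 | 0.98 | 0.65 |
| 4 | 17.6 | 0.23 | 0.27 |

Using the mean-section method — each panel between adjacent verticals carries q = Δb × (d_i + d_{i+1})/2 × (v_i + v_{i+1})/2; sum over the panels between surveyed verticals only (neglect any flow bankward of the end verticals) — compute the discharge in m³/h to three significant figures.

18600 m³/h

Panel 1-2: Δb = 5.3 m, d̄ = (0.23+0.84)/2 = 0.535, v̄ = (0.22+0.53)/2 = 0.375 → q = 5.3×0.535×0.375 = 1.063 m³/s
Panel 2-3: Δb = 3.9 m, d̄ = (0.84+0.98)/2 = 0.91, v̄ = (0.53+0.65)/2 = 0.59 → q = 3.9×0.91×0.59 = 2.094 m³/s
Panel 3-4: Δb = 7.2 m, d̄ = (0.98+0.23)/2 = 0.605, v̄ = (0.65+0.27)/2 = 0.46 → q = 7.2×0.605×0.46 = 2.004 m³/s
Q = Σ q = 5.161 m³/s
= 5.161 × 3600 = 18580 m³/h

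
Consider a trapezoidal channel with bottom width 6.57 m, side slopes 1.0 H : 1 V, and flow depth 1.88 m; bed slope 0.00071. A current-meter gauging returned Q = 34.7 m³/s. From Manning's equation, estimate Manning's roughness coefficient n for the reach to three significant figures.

A = (b + z·y)·y = (6.57 + 1.0×1.88)×1.88 = 15.89 m²
P = b + 2y√(1+z²) = 6.57 + 2×1.88×√(1+1.0²) = 11.89 m
R = A/P = 15.89/11.89 = 1.336 m
n = (1/Q)·A·R^(2/3)·S^(1/2) = (1/34.7) × 15.89 × 1.213 × 0.02665 = 0.01480

0.0148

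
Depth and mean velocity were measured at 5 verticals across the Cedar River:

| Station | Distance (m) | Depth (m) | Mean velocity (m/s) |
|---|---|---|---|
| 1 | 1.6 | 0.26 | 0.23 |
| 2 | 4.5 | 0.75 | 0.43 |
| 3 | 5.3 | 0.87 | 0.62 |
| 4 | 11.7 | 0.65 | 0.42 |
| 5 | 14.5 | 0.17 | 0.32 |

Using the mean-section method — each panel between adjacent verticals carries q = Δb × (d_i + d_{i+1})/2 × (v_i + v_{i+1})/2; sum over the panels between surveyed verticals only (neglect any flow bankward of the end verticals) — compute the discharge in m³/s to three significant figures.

3.78 m³/s

Panel 1-2: Δb = 2.9 m, d̄ = (0.26+0.75)/2 = 0.505, v̄ = (0.23+0.43)/2 = 0.33 → q = 2.9×0.505×0.33 = 0.4833 m³/s
Panel 2-3: Δb = 0.8 m, d̄ = (0.75+0.87)/2 = 0.81, v̄ = (0.43+0.62)/2 = 0.525 → q = 0.8×0.81×0.525 = 0.3402 m³/s
Panel 3-4: Δb = 6.4 m, d̄ = (0.87+0.65)/2 = 0.76, v̄ = (0.62+0.42)/2 = 0.52 → q = 6.4×0.76×0.52 = 2.529 m³/s
Panel 4-5: Δb = 2.8 m, d̄ = (0.65+0.17)/2 = 0.41, v̄ = (0.42+0.32)/2 = 0.37 → q = 2.8×0.41×0.37 = 0.4248 m³/s
Q = Σ q = 3.778 m³/s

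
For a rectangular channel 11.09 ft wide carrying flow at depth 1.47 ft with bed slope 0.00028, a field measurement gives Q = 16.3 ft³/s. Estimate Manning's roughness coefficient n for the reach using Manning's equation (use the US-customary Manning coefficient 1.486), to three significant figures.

0.0275

A = b·y = 11.09 × 1.47 = 16.30 ft²
P = b + 2y = 11.09 + 2×1.47 = 14.03 ft
R = A/P = 16.30/14.03 = 1.162 ft
n = (1.486/Q)·A·R^(2/3)·S^(1/2) = (1.486/16.3) × 16.30 × 1.105 × 0.01673 = 0.02749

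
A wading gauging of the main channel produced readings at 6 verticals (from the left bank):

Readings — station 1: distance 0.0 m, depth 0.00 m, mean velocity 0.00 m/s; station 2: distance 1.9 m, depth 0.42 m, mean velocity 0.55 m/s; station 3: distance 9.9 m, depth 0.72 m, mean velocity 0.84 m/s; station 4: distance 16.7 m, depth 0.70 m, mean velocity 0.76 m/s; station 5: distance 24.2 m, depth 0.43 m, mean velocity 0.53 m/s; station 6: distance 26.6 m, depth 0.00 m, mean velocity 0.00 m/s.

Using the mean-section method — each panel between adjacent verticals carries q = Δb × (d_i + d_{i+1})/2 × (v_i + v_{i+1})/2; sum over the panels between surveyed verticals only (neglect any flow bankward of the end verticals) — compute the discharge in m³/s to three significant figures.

10.0 m³/s

Panel 1-2: Δb = 1.9 m, d̄ = (0.00+0.42)/2 = 0.21, v̄ = (0.00+0.55)/2 = 0.275 → q = 1.9×0.21×0.275 = 0.1097 m³/s
Panel 2-3: Δb = 8 m, d̄ = (0.42+0.72)/2 = 0.57, v̄ = (0.55+0.84)/2 = 0.695 → q = 8×0.57×0.695 = 3.169 m³/s
Panel 3-4: Δb = 6.8 m, d̄ = (0.72+0.70)/2 = 0.71, v̄ = (0.84+0.76)/2 = 0.8 → q = 6.8×0.71×0.8 = 3.862 m³/s
Panel 4-5: Δb = 7.5 m, d̄ = (0.70+0.43)/2 = 0.565, v̄ = (0.76+0.53)/2 = 0.645 → q = 7.5×0.565×0.645 = 2.733 m³/s
Panel 5-6: Δb = 2.4 m, d̄ = (0.43+0.00)/2 = 0.215, v̄ = (0.53+0.00)/2 = 0.265 → q = 2.4×0.215×0.265 = 0.1367 m³/s
Q = Σ q = 10.01 m³/s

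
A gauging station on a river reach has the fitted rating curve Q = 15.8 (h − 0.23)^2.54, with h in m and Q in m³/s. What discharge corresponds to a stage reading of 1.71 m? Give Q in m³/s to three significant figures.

Q = 15.8 × (1.71 − 0.23)^2.54 = 15.8 × 1.48^2.54 = 42.77 m³/s

42.8 m³/s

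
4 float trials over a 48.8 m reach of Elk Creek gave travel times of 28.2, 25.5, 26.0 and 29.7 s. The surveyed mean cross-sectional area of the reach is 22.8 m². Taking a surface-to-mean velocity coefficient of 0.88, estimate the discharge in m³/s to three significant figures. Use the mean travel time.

t̄ = (28.2 + 25.5 + 26.0 + 29.7) / 4 = 27.35 s
v_surface = L / t̄ = 48.8 / 27.35 = 1.784 m/s
v_mean = 0.88 × 1.784 = 1.570 m/s
Q = A × v_mean = 22.8 × 1.570 = 35.80 m³/s

35.8 m³/s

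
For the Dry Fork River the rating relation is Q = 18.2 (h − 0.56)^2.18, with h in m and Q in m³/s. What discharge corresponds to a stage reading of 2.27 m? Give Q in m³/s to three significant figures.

58.6 m³/s

Q = 18.2 × (2.27 − 0.56)^2.18 = 18.2 × 1.71^2.18 = 58.61 m³/s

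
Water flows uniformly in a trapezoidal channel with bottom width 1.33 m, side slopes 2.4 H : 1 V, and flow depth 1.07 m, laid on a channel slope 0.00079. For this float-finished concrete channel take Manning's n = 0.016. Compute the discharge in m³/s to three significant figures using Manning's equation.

A = (b + z·y)·y = (1.33 + 2.4×1.07)×1.07 = 4.171 m²
P = b + 2y√(1+z²) = 1.33 + 2×1.07×√(1+2.4²) = 6.894 m
R = A/P = 4.171/6.894 = 0.6050 m
Q = (1/n)·A·R^(2/3)·S^(1/2) = (1/0.016) × 4.171 × 0.6050^(2/3) × 0.00079^(1/2) = 5.241 m³/s

5.24 m³/s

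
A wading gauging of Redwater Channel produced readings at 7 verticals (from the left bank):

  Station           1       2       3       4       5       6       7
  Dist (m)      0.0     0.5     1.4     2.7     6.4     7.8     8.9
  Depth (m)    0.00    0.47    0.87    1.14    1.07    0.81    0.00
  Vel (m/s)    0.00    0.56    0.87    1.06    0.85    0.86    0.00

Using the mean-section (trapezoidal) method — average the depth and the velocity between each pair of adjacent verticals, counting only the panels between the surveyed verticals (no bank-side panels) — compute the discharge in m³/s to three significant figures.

Panel 1-2: Δb = 0.5 m, d̄ = (0.00+0.47)/2 = 0.235, v̄ = (0.00+0.56)/2 = 0.28 → q = 0.5×0.235×0.28 = 0.03290 m³/s
Panel 2-3: Δb = 0.9 m, d̄ = (0.47+0.87)/2 = 0.67, v̄ = (0.56+0.87)/2 = 0.715 → q = 0.9×0.67×0.715 = 0.4311 m³/s
Panel 3-4: Δb = 1.3 m, d̄ = (0.87+1.14)/2 = 1.005, v̄ = (0.87+1.06)/2 = 0.965 → q = 1.3×1.005×0.965 = 1.261 m³/s
Panel 4-5: Δb = 3.7 m, d̄ = (1.14+1.07)/2 = 1.105, v̄ = (1.06+0.85)/2 = 0.955 → q = 3.7×1.105×0.955 = 3.905 m³/s
Panel 5-6: Δb = 1.4 m, d̄ = (1.07+0.81)/2 = 0.94, v̄ = (0.85+0.86)/2 = 0.855 → q = 1.4×0.94×0.855 = 1.125 m³/s
Panel 6-7: Δb = 1.1 m, d̄ = (0.81+0.00)/2 = 0.405, v̄ = (0.86+0.00)/2 = 0.43 → q = 1.1×0.405×0.43 = 0.1916 m³/s
Q = Σ q = 6.946 m³/s

6.95 m³/s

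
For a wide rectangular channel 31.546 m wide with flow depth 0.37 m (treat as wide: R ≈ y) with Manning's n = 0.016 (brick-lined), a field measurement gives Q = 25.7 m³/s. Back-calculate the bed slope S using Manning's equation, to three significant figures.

A = b·y = 31.546 × 0.37 = 11.67 m²
Wide channel: R ≈ y = 0.37 m
S = (Q·n / (1·A·R^(2/3)))² = (25.7×0.016 / (1×11.67×0.5154))² = 0.004672

0.00467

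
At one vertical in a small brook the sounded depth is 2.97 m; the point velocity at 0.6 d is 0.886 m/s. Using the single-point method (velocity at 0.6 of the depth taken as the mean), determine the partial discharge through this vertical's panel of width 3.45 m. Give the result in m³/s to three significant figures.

v̄ = v₀.₆ = 0.886 m/s
q = v̄ × d × w = 0.8860 × 2.97 × 3.45 = 9.078 m³/s

9.08 m³/s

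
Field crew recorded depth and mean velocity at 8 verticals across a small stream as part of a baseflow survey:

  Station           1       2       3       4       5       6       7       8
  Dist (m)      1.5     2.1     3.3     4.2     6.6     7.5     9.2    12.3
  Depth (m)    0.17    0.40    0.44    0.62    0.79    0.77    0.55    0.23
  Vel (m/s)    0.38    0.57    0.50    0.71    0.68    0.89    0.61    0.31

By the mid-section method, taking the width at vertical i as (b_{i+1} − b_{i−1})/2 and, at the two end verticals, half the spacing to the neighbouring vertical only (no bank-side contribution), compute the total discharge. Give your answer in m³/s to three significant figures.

w_1 = (2.1 − 1.5)/2 = 0.3 m; q_1 = 0.38 × 0.17 × 0.3 = 0.01938 m³/s
w_2 = (3.3 − 1.5)/2 = 0.9 m; q_2 = 0.57 × 0.40 × 0.9 = 0.2052 m³/s
w_3 = (4.2 − 2.1)/2 = 1.05 m; q_3 = 0.50 × 0.44 × 1.05 = 0.2310 m³/s
w_4 = (6.6 − 3.3)/2 = 1.65 m; q_4 = 0.71 × 0.62 × 1.65 = 0.7263 m³/s
w_5 = (7.5 − 4.2)/2 = 1.65 m; q_5 = 0.68 × 0.79 × 1.65 = 0.8864 m³/s
w_6 = (9.2 − 6.6)/2 = 1.3 m; q_6 = 0.89 × 0.77 × 1.3 = 0.8909 m³/s
w_7 = (12.3 − 7.5)/2 = 2.4 m; q_7 = 0.61 × 0.55 × 2.4 = 0.8052 m³/s
w_8 = (12.3 − 9.2)/2 = 1.55 m; q_8 = 0.31 × 0.23 × 1.55 = 0.1105 m³/s
Q = Σ qᵢ = 3.875 m³/s

3.87 m³/s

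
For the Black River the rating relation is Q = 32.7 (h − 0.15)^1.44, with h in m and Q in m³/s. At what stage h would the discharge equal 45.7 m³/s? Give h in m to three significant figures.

1.41 m

h − h₀ = (Q/C)^(1/b) = (45.7/32.7)^(1/1.44) = 1.262 m
h = 0.15 + 1.262 = 1.412 m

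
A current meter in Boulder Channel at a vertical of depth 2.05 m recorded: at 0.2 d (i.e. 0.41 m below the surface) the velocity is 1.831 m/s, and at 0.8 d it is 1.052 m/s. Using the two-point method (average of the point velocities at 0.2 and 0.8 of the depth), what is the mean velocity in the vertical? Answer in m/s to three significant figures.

1.44 m/s

v̄ = (1.831 + 1.052) / 2 = 1.442 m/s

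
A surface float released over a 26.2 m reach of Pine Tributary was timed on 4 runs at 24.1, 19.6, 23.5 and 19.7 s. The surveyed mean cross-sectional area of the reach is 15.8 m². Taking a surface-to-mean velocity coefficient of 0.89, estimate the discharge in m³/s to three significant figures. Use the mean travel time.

17.0 m³/s

t̄ = (24.1 + 19.6 + 23.5 + 19.7) / 4 = 21.725 s
v_surface = L / t̄ = 26.2 / 21.725 = 1.206 m/s
v_mean = 0.89 × 1.206 = 1.073 m/s
Q = A × v_mean = 15.8 × 1.073 = 16.96 m³/s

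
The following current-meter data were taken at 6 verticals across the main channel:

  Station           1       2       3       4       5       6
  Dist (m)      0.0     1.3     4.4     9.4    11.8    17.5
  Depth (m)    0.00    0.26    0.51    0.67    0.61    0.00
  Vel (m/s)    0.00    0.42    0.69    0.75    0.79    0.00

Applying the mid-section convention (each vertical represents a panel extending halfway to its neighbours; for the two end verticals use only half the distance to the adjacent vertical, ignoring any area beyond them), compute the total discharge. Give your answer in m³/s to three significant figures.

w_2 = (4.4 − 0.0)/2 = 2.2 m; q_2 = 0.42 × 0.26 × 2.2 = 0.2402 m³/s
w_3 = (9.4 − 1.3)/2 = 4.05 m; q_3 = 0.69 × 0.51 × 4.05 = 1.425 m³/s
w_4 = (11.8 − 4.4)/2 = 3.7 m; q_4 = 0.75 × 0.67 × 3.7 = 1.859 m³/s
w_5 = (17.5 − 9.4)/2 = 4.05 m; q_5 = 0.79 × 0.61 × 4.05 = 1.952 m³/s
Stations 1, 6 contribute zero (depth or velocity is 0).
Q = Σ qᵢ = 5.476 m³/s

5.48 m³/s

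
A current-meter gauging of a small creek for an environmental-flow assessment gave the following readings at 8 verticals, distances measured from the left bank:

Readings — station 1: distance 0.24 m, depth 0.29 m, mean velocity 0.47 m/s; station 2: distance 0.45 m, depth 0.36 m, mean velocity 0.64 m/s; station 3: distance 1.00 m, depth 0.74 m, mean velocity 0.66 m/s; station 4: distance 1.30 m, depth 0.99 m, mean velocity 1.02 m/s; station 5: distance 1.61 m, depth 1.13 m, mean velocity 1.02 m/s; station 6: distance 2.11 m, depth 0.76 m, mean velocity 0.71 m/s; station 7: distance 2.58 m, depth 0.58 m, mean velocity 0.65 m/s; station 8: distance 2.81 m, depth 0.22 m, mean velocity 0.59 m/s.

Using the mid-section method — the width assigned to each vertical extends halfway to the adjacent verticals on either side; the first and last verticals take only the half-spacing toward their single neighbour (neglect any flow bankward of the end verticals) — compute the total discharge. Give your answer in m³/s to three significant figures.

1.49 m³/s

w_1 = (0.45 − 0.24)/2 = 0.105 m; q_1 = 0.47 × 0.29 × 0.105 = 0.01431 m³/s
w_2 = (1.00 − 0.24)/2 = 0.38 m; q_2 = 0.64 × 0.36 × 0.38 = 0.08755 m³/s
w_3 = (1.30 − 0.45)/2 = 0.425 m; q_3 = 0.66 × 0.74 × 0.425 = 0.2076 m³/s
w_4 = (1.61 − 1.00)/2 = 0.305 m; q_4 = 1.02 × 0.99 × 0.305 = 0.3080 m³/s
w_5 = (2.11 − 1.30)/2 = 0.405 m; q_5 = 1.02 × 1.13 × 0.405 = 0.4668 m³/s
w_6 = (2.58 − 1.61)/2 = 0.485 m; q_6 = 0.71 × 0.76 × 0.485 = 0.2617 m³/s
w_7 = (2.81 − 2.11)/2 = 0.35 m; q_7 = 0.65 × 0.58 × 0.35 = 0.1320 m³/s
w_8 = (2.81 − 2.58)/2 = 0.115 m; q_8 = 0.59 × 0.22 × 0.115 = 0.01493 m³/s
Q = Σ qᵢ = 1.493 m³/s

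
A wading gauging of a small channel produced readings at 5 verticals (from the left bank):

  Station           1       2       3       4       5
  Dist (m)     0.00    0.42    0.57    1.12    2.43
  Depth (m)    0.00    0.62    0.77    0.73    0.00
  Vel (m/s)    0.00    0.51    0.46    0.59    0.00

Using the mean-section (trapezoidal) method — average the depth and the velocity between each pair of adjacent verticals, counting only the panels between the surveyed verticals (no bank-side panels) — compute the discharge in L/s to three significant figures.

441 L/s

Panel 1-2: Δb = 0.42 m, d̄ = (0.00+0.62)/2 = 0.31, v̄ = (0.00+0.51)/2 = 0.255 → q = 0.42×0.31×0.255 = 0.03320 m³/s
Panel 2-3: Δb = 0.15 m, d̄ = (0.62+0.77)/2 = 0.695, v̄ = (0.51+0.46)/2 = 0.485 → q = 0.15×0.695×0.485 = 0.05056 m³/s
Panel 3-4: Δb = 0.55 m, d̄ = (0.77+0.73)/2 = 0.75, v̄ = (0.46+0.59)/2 = 0.525 → q = 0.55×0.75×0.525 = 0.2166 m³/s
Panel 4-5: Δb = 1.31 m, d̄ = (0.73+0.00)/2 = 0.365, v̄ = (0.59+0.00)/2 = 0.295 → q = 1.31×0.365×0.295 = 0.1411 m³/s
Q = Σ q = 0.4414 m³/s
= 0.4414 × 1000 = 441.4 L/s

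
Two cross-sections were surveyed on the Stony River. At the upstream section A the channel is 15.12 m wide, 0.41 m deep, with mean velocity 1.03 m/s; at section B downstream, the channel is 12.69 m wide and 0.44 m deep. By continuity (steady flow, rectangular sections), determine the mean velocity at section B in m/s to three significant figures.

Q = A₁V₁ = (15.12×0.41) × 1.03 = 6.385 m³/s
A₂ = 12.69 × 0.44 = 5.584 m²
V₂ = Q/A₂ = 6.385/5.584 = 1.144 m/s

1.14 m/s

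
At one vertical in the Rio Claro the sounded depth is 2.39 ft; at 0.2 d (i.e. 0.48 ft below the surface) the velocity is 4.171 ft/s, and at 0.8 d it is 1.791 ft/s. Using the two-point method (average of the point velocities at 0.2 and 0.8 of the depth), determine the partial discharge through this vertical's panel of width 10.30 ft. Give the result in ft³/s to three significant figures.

v̄ = (4.171 + 1.791) / 2 = 2.981 ft/s
q = v̄ × d × w = 2.981 × 2.39 × 10.30 = 73.38 ft³/s

73.4 ft³/s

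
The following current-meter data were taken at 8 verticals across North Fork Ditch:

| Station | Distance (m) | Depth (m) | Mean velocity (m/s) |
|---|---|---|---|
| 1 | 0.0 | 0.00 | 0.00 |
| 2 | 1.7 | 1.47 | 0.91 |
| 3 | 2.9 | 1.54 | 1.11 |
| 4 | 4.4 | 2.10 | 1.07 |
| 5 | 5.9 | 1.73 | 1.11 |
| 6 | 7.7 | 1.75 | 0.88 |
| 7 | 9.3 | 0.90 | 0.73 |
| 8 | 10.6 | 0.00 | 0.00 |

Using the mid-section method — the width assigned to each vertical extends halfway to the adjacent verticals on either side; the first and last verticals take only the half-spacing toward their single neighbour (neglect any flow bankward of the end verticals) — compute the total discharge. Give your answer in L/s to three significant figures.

w_2 = (2.9 − 0.0)/2 = 1.45 m; q_2 = 0.91 × 1.47 × 1.45 = 1.940 m³/s
w_3 = (4.4 − 1.7)/2 = 1.35 m; q_3 = 1.11 × 1.54 × 1.35 = 2.308 m³/s
w_4 = (5.9 − 2.9)/2 = 1.5 m; q_4 = 1.07 × 2.10 × 1.5 = 3.371 m³/s
w_5 = (7.7 − 4.4)/2 = 1.65 m; q_5 = 1.11 × 1.73 × 1.65 = 3.168 m³/s
w_6 = (9.3 − 5.9)/2 = 1.7 m; q_6 = 0.88 × 1.75 × 1.7 = 2.618 m³/s
w_7 = (10.6 − 7.7)/2 = 1.45 m; q_7 = 0.73 × 0.90 × 1.45 = 0.9527 m³/s
Stations 1, 8 contribute zero (depth or velocity is 0).
Q = Σ qᵢ = 14.36 m³/s
= 14.36 × 1000 = 14360 L/s

14400 L/s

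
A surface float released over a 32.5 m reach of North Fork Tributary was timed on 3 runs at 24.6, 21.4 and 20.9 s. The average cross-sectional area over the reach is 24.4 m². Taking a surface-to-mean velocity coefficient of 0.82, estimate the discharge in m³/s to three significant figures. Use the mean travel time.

t̄ = (24.6 + 21.4 + 20.9) / 3 = 22.3 s
v_surface = L / t̄ = 32.5 / 22.3 = 1.457 m/s
v_mean = 0.82 × 1.457 = 1.195 m/s
Q = A × v_mean = 24.4 × 1.195 = 29.16 m³/s

29.2 m³/s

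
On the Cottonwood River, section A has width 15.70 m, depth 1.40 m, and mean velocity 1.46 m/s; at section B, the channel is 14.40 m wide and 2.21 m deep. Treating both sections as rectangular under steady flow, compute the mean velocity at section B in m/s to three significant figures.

1.01 m/s

Q = A₁V₁ = (15.70×1.40) × 1.46 = 32.09 m³/s
A₂ = 14.40 × 2.21 = 31.82 m²
V₂ = Q/A₂ = 32.09/31.82 = 1.008 m/s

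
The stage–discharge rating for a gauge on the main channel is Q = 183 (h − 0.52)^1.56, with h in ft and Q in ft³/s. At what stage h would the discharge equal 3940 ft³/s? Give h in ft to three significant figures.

7.67 ft

h − h₀ = (Q/C)^(1/b) = (3940/183)^(1/1.56) = 7.153 ft
h = 0.52 + 7.153 = 7.673 ft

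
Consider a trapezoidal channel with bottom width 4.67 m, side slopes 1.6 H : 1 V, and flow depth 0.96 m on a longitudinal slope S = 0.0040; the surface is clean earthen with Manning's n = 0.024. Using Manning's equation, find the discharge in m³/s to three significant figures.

A = (b + z·y)·y = (4.67 + 1.6×0.96)×0.96 = 5.958 m²
P = b + 2y√(1+z²) = 4.67 + 2×0.96×√(1+1.6²) = 8.293 m
R = A/P = 5.958/8.293 = 0.7184 m
Q = (1/n)·A·R^(2/3)·S^(1/2) = (1/0.024) × 5.958 × 0.7184^(2/3) × 0.0040^(1/2) = 12.59 m³/s

12.6 m³/s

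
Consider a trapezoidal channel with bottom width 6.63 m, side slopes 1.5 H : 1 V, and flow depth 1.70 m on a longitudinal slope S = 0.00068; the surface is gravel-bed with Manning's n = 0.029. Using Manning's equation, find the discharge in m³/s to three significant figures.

A = (b + z·y)·y = (6.63 + 1.5×1.70)×1.70 = 15.61 m²
P = b + 2y√(1+z²) = 6.63 + 2×1.70×√(1+1.5²) = 12.76 m
R = A/P = 15.61/12.76 = 1.223 m
Q = (1/n)·A·R^(2/3)·S^(1/2) = (1/0.029) × 15.61 × 1.223^(2/3) × 0.00068^(1/2) = 16.05 m³/s

16.0 m³/s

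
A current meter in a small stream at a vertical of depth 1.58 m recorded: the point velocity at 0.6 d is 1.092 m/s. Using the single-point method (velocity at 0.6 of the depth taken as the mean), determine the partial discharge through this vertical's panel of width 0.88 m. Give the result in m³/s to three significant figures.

v̄ = v₀.₆ = 1.092 m/s
q = v̄ × d × w = 1.092 × 1.58 × 0.88 = 1.518 m³/s

1.52 m³/s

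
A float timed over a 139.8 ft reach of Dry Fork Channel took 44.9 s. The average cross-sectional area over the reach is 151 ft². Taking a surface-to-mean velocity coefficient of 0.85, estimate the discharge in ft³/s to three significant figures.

v_surface = L / t̄ = 139.8 / 44.9 = 3.114 ft/s
v_mean = 0.85 × 3.114 = 2.647 ft/s
Q = A × v_mean = 151 × 2.647 = 399.6 ft³/s

400 ft³/s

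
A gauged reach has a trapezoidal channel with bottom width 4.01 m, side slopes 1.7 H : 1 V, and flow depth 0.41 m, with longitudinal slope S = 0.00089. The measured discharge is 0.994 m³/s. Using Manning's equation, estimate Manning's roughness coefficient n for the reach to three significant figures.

A = (b + z·y)·y = (4.01 + 1.7×0.41)×0.41 = 1.930 m²
P = b + 2y√(1+z²) = 4.01 + 2×0.41×√(1+1.7²) = 5.627 m
R = A/P = 1.930/5.627 = 0.3429 m
n = (1/Q)·A·R^(2/3)·S^(1/2) = (1/0.994) × 1.930 × 0.4900 × 0.02983 = 0.02838

0.0284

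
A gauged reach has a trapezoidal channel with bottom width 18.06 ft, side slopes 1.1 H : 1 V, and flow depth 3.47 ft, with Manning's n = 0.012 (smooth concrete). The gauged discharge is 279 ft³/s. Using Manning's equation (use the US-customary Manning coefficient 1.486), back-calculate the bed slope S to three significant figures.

A = (b + z·y)·y = (18.06 + 1.1×3.47)×3.47 = 75.91 ft²
P = b + 2y√(1+z²) = 18.06 + 2×3.47×√(1+1.1²) = 28.38 ft
R = A/P = 75.91/28.38 = 2.675 ft
S = (Q·n / (1.486·A·R^(2/3)))² = (279×0.012 / (1.486×75.91×1.927))² = 0.0002372

0.000237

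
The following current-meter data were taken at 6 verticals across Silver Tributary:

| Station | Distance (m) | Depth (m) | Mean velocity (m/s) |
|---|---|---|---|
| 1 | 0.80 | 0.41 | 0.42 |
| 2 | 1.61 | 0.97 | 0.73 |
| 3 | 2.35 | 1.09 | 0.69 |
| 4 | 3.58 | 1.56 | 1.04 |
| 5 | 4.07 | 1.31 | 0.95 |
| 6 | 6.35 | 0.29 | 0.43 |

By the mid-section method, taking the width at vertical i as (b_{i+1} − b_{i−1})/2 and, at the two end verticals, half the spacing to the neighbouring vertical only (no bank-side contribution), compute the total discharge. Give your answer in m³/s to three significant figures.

4.62 m³/s

w_1 = (1.61 − 0.80)/2 = 0.405 m; q_1 = 0.42 × 0.41 × 0.405 = 0.06974 m³/s
w_2 = (2.35 − 0.80)/2 = 0.775 m; q_2 = 0.73 × 0.97 × 0.775 = 0.5488 m³/s
w_3 = (3.58 − 1.61)/2 = 0.985 m; q_3 = 0.69 × 1.09 × 0.985 = 0.7408 m³/s
w_4 = (4.07 − 2.35)/2 = 0.86 m; q_4 = 1.04 × 1.56 × 0.86 = 1.395 m³/s
w_5 = (6.35 − 3.58)/2 = 1.385 m; q_5 = 0.95 × 1.31 × 1.385 = 1.724 m³/s
w_6 = (6.35 − 4.07)/2 = 1.14 m; q_6 = 0.43 × 0.29 × 1.14 = 0.1422 m³/s
Q = Σ qᵢ = 4.620 m³/s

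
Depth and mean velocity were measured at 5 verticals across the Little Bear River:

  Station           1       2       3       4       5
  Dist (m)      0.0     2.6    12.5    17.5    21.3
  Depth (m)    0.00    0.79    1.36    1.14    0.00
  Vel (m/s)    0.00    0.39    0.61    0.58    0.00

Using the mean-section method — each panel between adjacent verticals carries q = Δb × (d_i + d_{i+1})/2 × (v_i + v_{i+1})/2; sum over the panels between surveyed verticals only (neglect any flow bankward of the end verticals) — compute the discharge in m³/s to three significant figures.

Panel 1-2: Δb = 2.6 m, d̄ = (0.00+0.79)/2 = 0.395, v̄ = (0.00+0.39)/2 = 0.195 → q = 2.6×0.395×0.195 = 0.2003 m³/s
Panel 2-3: Δb = 9.9 m, d̄ = (0.79+1.36)/2 = 1.075, v̄ = (0.39+0.61)/2 = 0.5 → q = 9.9×1.075×0.5 = 5.321 m³/s
Panel 3-4: Δb = 5 m, d̄ = (1.36+1.14)/2 = 1.25, v̄ = (0.61+0.58)/2 = 0.595 → q = 5×1.25×0.595 = 3.719 m³/s
Panel 4-5: Δb = 3.8 m, d̄ = (1.14+0.00)/2 = 0.57, v̄ = (0.58+0.00)/2 = 0.29 → q = 3.8×0.57×0.29 = 0.6281 m³/s
Q = Σ q = 9.868 m³/s

9.87 m³/s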